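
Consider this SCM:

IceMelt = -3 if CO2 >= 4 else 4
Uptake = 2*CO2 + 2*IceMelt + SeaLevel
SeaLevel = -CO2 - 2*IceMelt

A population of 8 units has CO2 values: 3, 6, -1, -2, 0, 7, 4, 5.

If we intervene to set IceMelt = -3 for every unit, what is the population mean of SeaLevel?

The intervention sets IceMelt=-3 in all 8 units regardless of CO2. Recomputing SeaLevel per unit gives 3, 0, 7, 8, 6, -1, 2, 1; average 3.25.

3.25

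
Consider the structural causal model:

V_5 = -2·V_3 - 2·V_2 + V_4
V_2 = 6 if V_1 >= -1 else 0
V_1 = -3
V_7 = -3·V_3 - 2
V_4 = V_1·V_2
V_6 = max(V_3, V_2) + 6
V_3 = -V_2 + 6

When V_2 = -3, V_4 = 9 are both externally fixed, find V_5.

Setting V_2 = -3, V_4 = 9 by intervention discards those variables' equations.
V_3 = -V_2 + 6  [with V_2=-3]  = 9
V_5 = -2·V_3 - 2·V_2 + V_4  [with V_3=9, V_2=-3, V_4=9]  = -3

-3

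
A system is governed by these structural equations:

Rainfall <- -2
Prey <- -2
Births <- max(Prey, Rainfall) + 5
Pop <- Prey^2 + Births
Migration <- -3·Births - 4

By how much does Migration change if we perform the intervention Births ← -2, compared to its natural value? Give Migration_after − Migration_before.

The intervention breaks the incoming arrows to Births: Births <- max(Prey, Rainfall) + 5 no longer applies, and Births = -2.
Migration = -3·Births - 4  [with Births=-2]  = 2
Without intervention: Births = max(Prey, Rainfall) + 5  [with Prey=-2, Rainfall=-2]  = 3; Migration = -3·Births - 4  [with Births=3]  = -13.
Change = 2 − (-13) = 15.

15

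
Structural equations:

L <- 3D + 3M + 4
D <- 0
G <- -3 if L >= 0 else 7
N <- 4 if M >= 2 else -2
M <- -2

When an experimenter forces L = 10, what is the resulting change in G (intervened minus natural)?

The intervention breaks the incoming arrows to L: L <- 3D + 3M + 4 no longer applies, and L = 10.
G = -3 if L >= 0 else 7  [with L=10]  = -3
Without intervention: L = 3D + 3M + 4  [with D=0, M=-2]  = -2; G = -3 if L >= 0 else 7  [with L=-2]  = 7.
Change = -3 − 7 = -10.

-10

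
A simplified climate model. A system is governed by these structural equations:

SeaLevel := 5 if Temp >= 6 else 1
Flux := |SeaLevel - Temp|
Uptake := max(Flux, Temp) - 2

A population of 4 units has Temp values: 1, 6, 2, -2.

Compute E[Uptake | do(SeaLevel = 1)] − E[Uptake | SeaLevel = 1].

do(SeaLevel=1) breaks SeaLevel's dependence on Temp. With SeaLevel=1 fixed, Uptake across the units is -1, 4, 0, 1, mean 1.
E[Uptake|SeaLevel=1] averages over only the 3 units with SeaLevel=1 (Temp = 1, 2, -2): Uptake = -1, 0, 1, mean 0.
Difference = 1 − 0 = 1.

1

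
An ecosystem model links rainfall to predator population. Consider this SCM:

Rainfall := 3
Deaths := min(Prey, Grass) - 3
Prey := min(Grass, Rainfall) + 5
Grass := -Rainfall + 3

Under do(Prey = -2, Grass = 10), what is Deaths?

The joint intervention fixes Prey = -2, Grass = 10, removing each variable's own equation.
Deaths = min(Prey, Grass) - 3  [with Prey=-2, Grass=10]  = -5

-5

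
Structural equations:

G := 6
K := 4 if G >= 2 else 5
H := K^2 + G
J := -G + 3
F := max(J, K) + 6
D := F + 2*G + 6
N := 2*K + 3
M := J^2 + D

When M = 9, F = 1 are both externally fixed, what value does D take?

19

Under do(M = 9, F = 1), each intervened variable's structural equation is replaced by its fixed value.
D = F + 2*G + 6  [with F=1, G=6]  = 19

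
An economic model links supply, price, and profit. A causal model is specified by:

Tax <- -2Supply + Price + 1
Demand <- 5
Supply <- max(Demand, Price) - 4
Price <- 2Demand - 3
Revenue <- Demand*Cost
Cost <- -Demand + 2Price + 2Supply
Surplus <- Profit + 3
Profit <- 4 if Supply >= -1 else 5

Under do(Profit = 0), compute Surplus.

do(Profit=0) replaces the equation Profit <- 4 if Supply >= -1 else 5 with the constant Profit = 0.
Surplus = Profit + 3  [with Profit=0]  = 3

3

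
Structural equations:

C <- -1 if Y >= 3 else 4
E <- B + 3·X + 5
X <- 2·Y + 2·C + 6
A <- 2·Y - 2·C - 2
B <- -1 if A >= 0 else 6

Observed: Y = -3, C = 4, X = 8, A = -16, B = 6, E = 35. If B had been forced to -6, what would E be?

The intervention breaks the incoming arrows to B: B <- -1 if A >= 0 else 6 no longer applies, and B = -6.
C = -1 if Y >= 3 else 4  [with Y=-3]  = 4
X = 2·Y + 2·C + 6  [with Y=-3, C=4]  = 8
E = B + 3·X + 5  [with B=-6, X=8]  = 23

23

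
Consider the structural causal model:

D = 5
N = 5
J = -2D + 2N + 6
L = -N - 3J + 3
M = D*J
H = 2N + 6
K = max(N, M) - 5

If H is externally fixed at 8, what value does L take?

do(H=8) replaces the equation H = 2N + 6 with the constant H = 8.
No directed path runs from H to L, so L keeps its natural value.
J = -2D + 2N + 6  [with D=5, N=5]  = 6
L = -N - 3J + 3  [with N=5, J=6]  = -20

-20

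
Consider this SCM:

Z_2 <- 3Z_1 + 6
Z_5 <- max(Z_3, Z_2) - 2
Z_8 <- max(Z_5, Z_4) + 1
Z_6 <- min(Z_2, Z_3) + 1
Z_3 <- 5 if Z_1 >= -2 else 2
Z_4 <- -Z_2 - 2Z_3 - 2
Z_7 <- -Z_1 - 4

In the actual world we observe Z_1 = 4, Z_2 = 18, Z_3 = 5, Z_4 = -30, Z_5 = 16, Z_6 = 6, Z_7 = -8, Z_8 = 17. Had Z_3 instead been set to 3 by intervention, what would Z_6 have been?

4

The intervention breaks the incoming arrows to Z_3: Z_3 <- 5 if Z_1 >= -2 else 2 no longer applies, and Z_3 = 3.
Z_2 = 3Z_1 + 6  [with Z_1=4]  = 18
Z_6 = min(Z_2, Z_3) + 1  [with Z_2=18, Z_3=3]  = 4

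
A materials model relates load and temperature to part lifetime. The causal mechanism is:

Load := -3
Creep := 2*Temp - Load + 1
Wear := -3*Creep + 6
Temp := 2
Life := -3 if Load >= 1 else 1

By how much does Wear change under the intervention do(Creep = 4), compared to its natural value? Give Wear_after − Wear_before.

12

The intervention breaks the incoming arrows to Creep: Creep := 2*Temp - Load + 1 no longer applies, and Creep = 4.
Wear = -3*Creep + 6  [with Creep=4]  = -6
Without intervention: Creep = 2*Temp - Load + 1  [with Temp=2, Load=-3]  = 8; Wear = -3*Creep + 6  [with Creep=8]  = -18.
Change = -6 − (-18) = 12.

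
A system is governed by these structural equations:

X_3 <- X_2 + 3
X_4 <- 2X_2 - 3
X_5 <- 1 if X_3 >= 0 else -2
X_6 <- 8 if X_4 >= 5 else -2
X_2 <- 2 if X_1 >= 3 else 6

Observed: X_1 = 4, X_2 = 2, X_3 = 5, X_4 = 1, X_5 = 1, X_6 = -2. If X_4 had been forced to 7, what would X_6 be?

8

Under do(X_4=7), the mechanism X_4 <- 2X_2 - 3 is discarded; X_4 is fixed at 7.
X_6 = 8 if X_4 >= 5 else -2  [with X_4=7]  = 8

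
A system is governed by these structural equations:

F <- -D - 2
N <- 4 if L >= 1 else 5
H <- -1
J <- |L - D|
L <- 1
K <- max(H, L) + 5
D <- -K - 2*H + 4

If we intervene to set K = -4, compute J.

9

do(K=-4) replaces the equation K <- max(H, L) + 5 with the constant K = -4.
D = -K - 2*H + 4  [with K=-4, H=-1]  = 10
J = |L - D|  [with L=1, D=10]  = 9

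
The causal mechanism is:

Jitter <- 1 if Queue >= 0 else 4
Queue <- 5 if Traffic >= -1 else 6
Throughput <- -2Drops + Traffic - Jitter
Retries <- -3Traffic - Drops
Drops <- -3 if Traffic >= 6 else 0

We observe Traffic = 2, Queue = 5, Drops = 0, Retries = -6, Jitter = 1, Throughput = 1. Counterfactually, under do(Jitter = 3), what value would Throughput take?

The intervention breaks the incoming arrows to Jitter: Jitter <- 1 if Queue >= 0 else 4 no longer applies, and Jitter = 3.
Drops = -3 if Traffic >= 6 else 0  [with Traffic=2]  = 0
Throughput = -2Drops + Traffic - Jitter  [with Drops=0, Traffic=2, Jitter=3]  = -1

-1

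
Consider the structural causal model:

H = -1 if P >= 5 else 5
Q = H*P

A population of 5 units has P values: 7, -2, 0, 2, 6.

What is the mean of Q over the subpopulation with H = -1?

-6.5

Conditioning on H=-1 selects the 2 unit(s) with P ∈ {7, 6}. Their Q values: -7, -6. Mean = -6.5.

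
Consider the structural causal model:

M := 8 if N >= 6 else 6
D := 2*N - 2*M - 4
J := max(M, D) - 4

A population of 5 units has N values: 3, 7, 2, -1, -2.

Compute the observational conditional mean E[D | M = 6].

-15

Observing M=6 restricts to units where M's equation naturally yields 6: N ∈ {3, 2, -1, -2}. In that subpopulation D = -10, -12, -18, -20, mean -15.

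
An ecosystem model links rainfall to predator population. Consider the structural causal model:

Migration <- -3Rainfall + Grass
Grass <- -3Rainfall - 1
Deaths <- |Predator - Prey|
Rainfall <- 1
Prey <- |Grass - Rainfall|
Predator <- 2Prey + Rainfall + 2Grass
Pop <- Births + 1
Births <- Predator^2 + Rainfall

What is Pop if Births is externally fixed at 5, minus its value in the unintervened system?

do(Births=5) replaces the equation Births <- Predator^2 + Rainfall with the constant Births = 5.
Pop = Births + 1  [with Births=5]  = 6
Without intervention: Grass = -3Rainfall - 1  [with Rainfall=1]  = -4; Prey = |Grass - Rainfall|  [with Grass=-4, Rainfall=1]  = 5; Predator = 2Prey + Rainfall + 2Grass  [with Prey=5, Rainfall=1, Grass=-4]  = 3; Births = Predator^2 + Rainfall  [with Predator=3, Rainfall=1]  = 10; Pop = Births + 1  [with Births=10]  = 11.
Change = 6 − 11 = -5.

-5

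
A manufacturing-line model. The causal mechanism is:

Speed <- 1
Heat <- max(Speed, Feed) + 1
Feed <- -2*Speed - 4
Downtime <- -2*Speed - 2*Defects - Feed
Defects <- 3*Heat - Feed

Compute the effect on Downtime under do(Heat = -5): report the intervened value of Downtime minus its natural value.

42

do(Heat=-5) replaces the equation Heat <- max(Speed, Feed) + 1 with the constant Heat = -5.
Feed = -2*Speed - 4  [with Speed=1]  = -6
Defects = 3*Heat - Feed  [with Heat=-5, Feed=-6]  = -9
Downtime = -2*Speed - 2*Defects - Feed  [with Speed=1, Defects=-9, Feed=-6]  = 22
Without intervention: Feed = -2*Speed - 4  [with Speed=1]  = -6; Heat = max(Speed, Feed) + 1  [with Speed=1, Feed=-6]  = 2; Defects = 3*Heat - Feed  [with Heat=2, Feed=-6]  = 12; Downtime = -2*Speed - 2*Defects - Feed  [with Speed=1, Defects=12, Feed=-6]  = -20.
Change = 22 − (-20) = 42.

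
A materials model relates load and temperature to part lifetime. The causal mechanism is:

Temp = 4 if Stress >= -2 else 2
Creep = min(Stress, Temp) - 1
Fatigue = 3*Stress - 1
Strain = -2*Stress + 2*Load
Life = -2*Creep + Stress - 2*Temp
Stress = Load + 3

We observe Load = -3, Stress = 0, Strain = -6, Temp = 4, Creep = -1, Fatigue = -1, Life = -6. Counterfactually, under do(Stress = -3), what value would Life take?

Under do(Stress=-3), the mechanism Stress = Load + 3 is discarded; Stress is fixed at -3.
Temp = 4 if Stress >= -2 else 2  [with Stress=-3]  = 2
Creep = min(Stress, Temp) - 1  [with Stress=-3, Temp=2]  = -4
Life = -2*Creep + Stress - 2*Temp  [with Creep=-4, Stress=-3, Temp=2]  = 1

1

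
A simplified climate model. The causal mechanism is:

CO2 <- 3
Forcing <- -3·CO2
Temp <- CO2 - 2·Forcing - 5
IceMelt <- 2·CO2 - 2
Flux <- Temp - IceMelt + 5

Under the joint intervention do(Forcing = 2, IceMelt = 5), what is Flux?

Setting Forcing = 2, IceMelt = 5 by intervention discards those variables' equations.
Temp = CO2 - 2·Forcing - 5  [with CO2=3, Forcing=2]  = -6
Flux = Temp - IceMelt + 5  [with Temp=-6, IceMelt=5]  = -6

-6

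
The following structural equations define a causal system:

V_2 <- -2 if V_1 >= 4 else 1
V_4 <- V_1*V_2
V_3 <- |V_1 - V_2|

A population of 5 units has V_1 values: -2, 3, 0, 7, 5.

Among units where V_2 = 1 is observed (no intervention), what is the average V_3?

2

Conditioning on V_2=1 selects the 3 unit(s) with V_1 ∈ {-2, 3, 0}. Their V_3 values: 3, 2, 1. Mean = 2.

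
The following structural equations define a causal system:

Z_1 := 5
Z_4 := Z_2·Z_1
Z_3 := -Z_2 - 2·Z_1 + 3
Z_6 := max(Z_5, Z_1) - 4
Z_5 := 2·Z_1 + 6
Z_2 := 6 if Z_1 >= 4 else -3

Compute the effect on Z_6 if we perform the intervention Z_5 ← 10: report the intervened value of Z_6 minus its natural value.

The intervention breaks the incoming arrows to Z_5: Z_5 := 2·Z_1 + 6 no longer applies, and Z_5 = 10.
Z_6 = max(Z_5, Z_1) - 4  [with Z_5=10, Z_1=5]  = 6
Without intervention: Z_5 = 2·Z_1 + 6  [with Z_1=5]  = 16; Z_6 = max(Z_5, Z_1) - 4  [with Z_5=16, Z_1=5]  = 12.
Change = 6 − 12 = -6.

-6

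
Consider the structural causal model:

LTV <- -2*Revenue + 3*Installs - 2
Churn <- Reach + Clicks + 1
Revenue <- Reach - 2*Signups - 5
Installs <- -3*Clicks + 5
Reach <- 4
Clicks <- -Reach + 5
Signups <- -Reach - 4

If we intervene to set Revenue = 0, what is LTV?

Intervening sets Revenue = 0 and removes its equation (Revenue <- Reach - 2*Signups - 5).
Clicks = -Reach + 5  [with Reach=4]  = 1
Installs = -3*Clicks + 5  [with Clicks=1]  = 2
LTV = -2*Revenue + 3*Installs - 2  [with Revenue=0, Installs=2]  = 4

4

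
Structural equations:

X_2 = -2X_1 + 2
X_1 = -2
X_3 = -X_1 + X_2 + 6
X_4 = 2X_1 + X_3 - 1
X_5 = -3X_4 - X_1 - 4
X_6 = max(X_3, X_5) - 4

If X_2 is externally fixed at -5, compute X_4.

Under do(X_2=-5), the mechanism X_2 = -2X_1 + 2 is discarded; X_2 is fixed at -5.
X_3 = -X_1 + X_2 + 6  [with X_1=-2, X_2=-5]  = 3
X_4 = 2X_1 + X_3 - 1  [with X_1=-2, X_3=3]  = -2

-2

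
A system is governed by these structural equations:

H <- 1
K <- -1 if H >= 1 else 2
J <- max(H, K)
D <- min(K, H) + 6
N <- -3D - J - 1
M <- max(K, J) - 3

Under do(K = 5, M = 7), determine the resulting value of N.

-27

Setting K = 5, M = 7 by intervention discards those variables' equations.
J = max(H, K)  [with H=1, K=5]  = 5
D = min(K, H) + 6  [with K=5, H=1]  = 7
N = -3D - J - 1  [with D=7, J=5]  = -27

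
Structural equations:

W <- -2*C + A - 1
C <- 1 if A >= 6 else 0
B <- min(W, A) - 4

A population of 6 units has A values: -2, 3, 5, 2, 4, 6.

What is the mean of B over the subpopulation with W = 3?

E[B|W=3] averages over only the 2 units with W=3 (A = 4, 6): B = -1, -1, mean -1.

-1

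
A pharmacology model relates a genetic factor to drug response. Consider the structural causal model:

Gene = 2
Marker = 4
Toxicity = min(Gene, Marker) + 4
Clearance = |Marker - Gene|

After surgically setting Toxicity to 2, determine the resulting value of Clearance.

The intervention breaks the incoming arrows to Toxicity: Toxicity = min(Gene, Marker) + 4 no longer applies, and Toxicity = 2.
Clearance is not downstream of the intervention, so its value is determined by the original equations.
Clearance = |Marker - Gene|  [with Marker=4, Gene=2]  = 2

2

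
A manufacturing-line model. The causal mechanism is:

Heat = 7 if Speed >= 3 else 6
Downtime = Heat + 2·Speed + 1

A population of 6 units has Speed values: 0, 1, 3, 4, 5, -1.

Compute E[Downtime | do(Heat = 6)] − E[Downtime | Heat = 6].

4

Under do(Heat=6), Heat's equation is replaced by Heat=6 for every unit. Per-unit Downtime: 7, 9, 13, 15, 17, 5. Mean = 11.
E[Downtime|Heat=6] averages over only the 3 units with Heat=6 (Speed = 0, 1, -1): Downtime = 7, 9, 5, mean 7.
Difference = 11 − 7 = 4.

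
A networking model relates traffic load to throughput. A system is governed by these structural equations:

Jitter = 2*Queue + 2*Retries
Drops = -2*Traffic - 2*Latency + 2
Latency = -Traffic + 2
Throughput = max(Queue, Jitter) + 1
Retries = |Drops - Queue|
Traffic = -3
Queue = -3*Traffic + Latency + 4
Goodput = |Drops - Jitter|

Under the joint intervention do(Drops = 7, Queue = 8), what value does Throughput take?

The joint intervention fixes Drops = 7, Queue = 8, removing each variable's own equation.
Retries = |Drops - Queue|  [with Drops=7, Queue=8]  = 1
Jitter = 2*Queue + 2*Retries  [with Queue=8, Retries=1]  = 18
Throughput = max(Queue, Jitter) + 1  [with Queue=8, Jitter=18]  = 19

19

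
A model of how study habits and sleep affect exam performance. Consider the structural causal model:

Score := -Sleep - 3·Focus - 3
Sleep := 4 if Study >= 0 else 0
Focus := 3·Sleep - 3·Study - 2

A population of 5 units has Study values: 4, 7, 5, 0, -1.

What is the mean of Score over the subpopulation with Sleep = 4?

E[Score|Sleep=4] averages over only the 4 units with Sleep=4 (Study = 4, 7, 5, 0): Score = -1, 26, 8, -37, mean -1.

-1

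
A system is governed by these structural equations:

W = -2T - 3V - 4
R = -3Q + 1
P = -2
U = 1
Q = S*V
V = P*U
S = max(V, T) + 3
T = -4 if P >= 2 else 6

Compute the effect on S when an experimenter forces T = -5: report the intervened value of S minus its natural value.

-8

Intervening sets T = -5 and removes its equation (T = -4 if P >= 2 else 6).
V = P*U  [with P=-2, U=1]  = -2
S = max(V, T) + 3  [with V=-2, T=-5]  = 1
Without intervention: V = P*U  [with P=-2, U=1]  = -2; T = -4 if P >= 2 else 6  [with P=-2]  = 6; S = max(V, T) + 3  [with V=-2, T=6]  = 9.
Change = 1 − 9 = -8.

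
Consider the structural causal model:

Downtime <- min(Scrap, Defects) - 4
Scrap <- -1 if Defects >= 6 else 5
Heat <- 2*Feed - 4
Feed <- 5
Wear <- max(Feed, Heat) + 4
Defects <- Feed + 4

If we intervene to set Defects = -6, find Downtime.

Under do(Defects=-6), the mechanism Defects <- Feed + 4 is discarded; Defects is fixed at -6.
Scrap = -1 if Defects >= 6 else 5  [with Defects=-6]  = 5
Downtime = min(Scrap, Defects) - 4  [with Scrap=5, Defects=-6]  = -10

-10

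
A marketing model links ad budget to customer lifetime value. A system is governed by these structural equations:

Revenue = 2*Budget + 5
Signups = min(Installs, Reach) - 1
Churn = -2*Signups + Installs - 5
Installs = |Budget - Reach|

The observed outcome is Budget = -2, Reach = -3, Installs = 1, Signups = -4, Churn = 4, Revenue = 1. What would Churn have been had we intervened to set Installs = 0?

3

do(Installs=0) replaces the equation Installs = |Budget - Reach| with the constant Installs = 0.
Signups = min(Installs, Reach) - 1  [with Installs=0, Reach=-3]  = -4
Churn = -2*Signups + Installs - 5  [with Signups=-4, Installs=0]  = 3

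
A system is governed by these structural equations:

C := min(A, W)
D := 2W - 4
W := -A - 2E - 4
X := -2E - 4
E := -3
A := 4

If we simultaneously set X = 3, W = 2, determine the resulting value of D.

0

Under do(X = 3, W = 2), each intervened variable's structural equation is replaced by its fixed value.
D = 2W - 4  [with W=2]  = 0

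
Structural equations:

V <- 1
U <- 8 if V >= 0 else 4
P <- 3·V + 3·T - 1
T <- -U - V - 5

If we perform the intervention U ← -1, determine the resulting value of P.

-13

Under do(U=-1), the mechanism U <- 8 if V >= 0 else 4 is discarded; U is fixed at -1.
T = -U - V - 5  [with U=-1, V=1]  = -5
P = 3·V + 3·T - 1  [with V=1, T=-5]  = -13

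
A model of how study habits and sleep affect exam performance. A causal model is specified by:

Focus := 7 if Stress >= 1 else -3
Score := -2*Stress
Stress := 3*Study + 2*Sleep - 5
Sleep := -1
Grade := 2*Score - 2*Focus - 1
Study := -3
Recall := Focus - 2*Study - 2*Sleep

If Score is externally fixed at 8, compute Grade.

Under do(Score=8), the mechanism Score := -2*Stress is discarded; Score is fixed at 8.
Stress = 3*Study + 2*Sleep - 5  [with Study=-3, Sleep=-1]  = -16
Focus = 7 if Stress >= 1 else -3  [with Stress=-16]  = -3
Grade = 2*Score - 2*Focus - 1  [with Score=8, Focus=-3]  = 21

21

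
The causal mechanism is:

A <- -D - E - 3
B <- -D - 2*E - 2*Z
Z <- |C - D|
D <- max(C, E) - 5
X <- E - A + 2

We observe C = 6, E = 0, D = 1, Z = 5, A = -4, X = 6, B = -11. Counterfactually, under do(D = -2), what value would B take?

The intervention breaks the incoming arrows to D: D <- max(C, E) - 5 no longer applies, and D = -2.
Z = |C - D|  [with C=6, D=-2]  = 8
B = -D - 2*E - 2*Z  [with D=-2, E=0, Z=8]  = -14

-14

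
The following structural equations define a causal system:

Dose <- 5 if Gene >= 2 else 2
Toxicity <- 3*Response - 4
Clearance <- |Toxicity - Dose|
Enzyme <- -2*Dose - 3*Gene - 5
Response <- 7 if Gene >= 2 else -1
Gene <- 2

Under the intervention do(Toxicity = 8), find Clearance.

3

The intervention breaks the incoming arrows to Toxicity: Toxicity <- 3*Response - 4 no longer applies, and Toxicity = 8.
Dose = 5 if Gene >= 2 else 2  [with Gene=2]  = 5
Clearance = |Toxicity - Dose|  [with Toxicity=8, Dose=5]  = 3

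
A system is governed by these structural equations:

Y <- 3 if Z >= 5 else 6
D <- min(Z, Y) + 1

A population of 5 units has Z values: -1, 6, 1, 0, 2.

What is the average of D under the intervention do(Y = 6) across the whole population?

Every unit gets Y=6 under the intervention. D values become 0, 7, 2, 1, 3; E[D|do(Y=6)] = 2.6.

2.6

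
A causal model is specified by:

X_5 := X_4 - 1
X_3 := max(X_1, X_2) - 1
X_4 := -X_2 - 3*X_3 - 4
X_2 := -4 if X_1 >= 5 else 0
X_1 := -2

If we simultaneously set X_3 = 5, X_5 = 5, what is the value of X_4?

The joint intervention fixes X_3 = 5, X_5 = 5, removing each variable's own equation.
X_2 = -4 if X_1 >= 5 else 0  [with X_1=-2]  = 0
X_4 = -X_2 - 3*X_3 - 4  [with X_2=0, X_3=5]  = -19

-19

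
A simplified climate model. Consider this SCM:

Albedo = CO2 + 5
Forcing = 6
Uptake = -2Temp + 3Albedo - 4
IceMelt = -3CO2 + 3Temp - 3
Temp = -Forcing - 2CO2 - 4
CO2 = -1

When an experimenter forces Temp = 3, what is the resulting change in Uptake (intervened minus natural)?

-22

The intervention breaks the incoming arrows to Temp: Temp = -Forcing - 2CO2 - 4 no longer applies, and Temp = 3.
Albedo = CO2 + 5  [with CO2=-1]  = 4
Uptake = -2Temp + 3Albedo - 4  [with Temp=3, Albedo=4]  = 2
Without intervention: Temp = -Forcing - 2CO2 - 4  [with Forcing=6, CO2=-1]  = -8; Albedo = CO2 + 5  [with CO2=-1]  = 4; Uptake = -2Temp + 3Albedo - 4  [with Temp=-8, Albedo=4]  = 24.
Change = 2 − 24 = -22.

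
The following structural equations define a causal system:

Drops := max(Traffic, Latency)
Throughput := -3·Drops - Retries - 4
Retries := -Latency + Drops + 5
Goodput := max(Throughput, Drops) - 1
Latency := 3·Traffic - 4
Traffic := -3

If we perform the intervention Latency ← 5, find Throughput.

-24

do(Latency=5) replaces the equation Latency := 3·Traffic - 4 with the constant Latency = 5.
Drops = max(Traffic, Latency)  [with Traffic=-3, Latency=5]  = 5
Retries = -Latency + Drops + 5  [with Latency=5, Drops=5]  = 5
Throughput = -3·Drops - Retries - 4  [with Drops=5, Retries=5]  = -24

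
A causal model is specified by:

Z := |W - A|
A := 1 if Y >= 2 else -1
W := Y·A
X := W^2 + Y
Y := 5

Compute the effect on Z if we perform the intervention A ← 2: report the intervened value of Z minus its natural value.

Under do(A=2), the mechanism A := 1 if Y >= 2 else -1 is discarded; A is fixed at 2.
W = Y·A  [with Y=5, A=2]  = 10
Z = |W - A|  [with W=10, A=2]  = 8
Without intervention: A = 1 if Y >= 2 else -1  [with Y=5]  = 1; W = Y·A  [with Y=5, A=1]  = 5; Z = |W - A|  [with W=5, A=1]  = 4.
Change = 8 − 4 = 4.

4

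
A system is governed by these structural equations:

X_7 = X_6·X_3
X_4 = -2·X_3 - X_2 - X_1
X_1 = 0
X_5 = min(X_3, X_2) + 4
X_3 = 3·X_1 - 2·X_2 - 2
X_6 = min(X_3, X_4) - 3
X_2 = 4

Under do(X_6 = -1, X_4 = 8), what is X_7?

Under do(X_6 = -1, X_4 = 8), each intervened variable's structural equation is replaced by its fixed value.
X_3 = 3·X_1 - 2·X_2 - 2  [with X_1=0, X_2=4]  = -10
X_7 = X_6·X_3  [with X_6=-1, X_3=-10]  = 10

10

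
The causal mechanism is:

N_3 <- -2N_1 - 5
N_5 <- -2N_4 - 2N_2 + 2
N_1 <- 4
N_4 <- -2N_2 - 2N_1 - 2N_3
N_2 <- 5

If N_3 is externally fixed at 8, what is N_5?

60

do(N_3=8) replaces the equation N_3 <- -2N_1 - 5 with the constant N_3 = 8.
N_4 = -2N_2 - 2N_1 - 2N_3  [with N_2=5, N_1=4, N_3=8]  = -34
N_5 = -2N_4 - 2N_2 + 2  [with N_4=-34, N_2=5]  = 60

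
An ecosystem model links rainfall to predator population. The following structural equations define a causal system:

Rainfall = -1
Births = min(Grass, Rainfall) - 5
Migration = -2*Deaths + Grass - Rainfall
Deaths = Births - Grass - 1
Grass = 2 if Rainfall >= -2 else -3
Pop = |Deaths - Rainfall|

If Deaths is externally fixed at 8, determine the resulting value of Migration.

-13

Intervening sets Deaths = 8 and removes its equation (Deaths = Births - Grass - 1).
Grass = 2 if Rainfall >= -2 else -3  [with Rainfall=-1]  = 2
Migration = -2*Deaths + Grass - Rainfall  [with Deaths=8, Grass=2, Rainfall=-1]  = -13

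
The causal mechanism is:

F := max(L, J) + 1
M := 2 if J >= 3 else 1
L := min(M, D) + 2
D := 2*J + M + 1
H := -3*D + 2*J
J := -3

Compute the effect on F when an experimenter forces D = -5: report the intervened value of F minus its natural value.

do(D=-5) replaces the equation D := 2*J + M + 1 with the constant D = -5.
M = 2 if J >= 3 else 1  [with J=-3]  = 1
L = min(M, D) + 2  [with M=1, D=-5]  = -3
F = max(L, J) + 1  [with L=-3, J=-3]  = -2
Without intervention: M = 2 if J >= 3 else 1  [with J=-3]  = 1; D = 2*J + M + 1  [with J=-3, M=1]  = -4; L = min(M, D) + 2  [with M=1, D=-4]  = -2; F = max(L, J) + 1  [with L=-2, J=-3]  = -1.
Change = -2 − (-1) = -1.

-1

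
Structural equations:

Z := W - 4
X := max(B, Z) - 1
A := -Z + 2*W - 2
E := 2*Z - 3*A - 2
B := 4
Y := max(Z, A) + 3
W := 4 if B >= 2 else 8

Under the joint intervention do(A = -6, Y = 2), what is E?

The joint intervention fixes A = -6, Y = 2, removing each variable's own equation.
W = 4 if B >= 2 else 8  [with B=4]  = 4
Z = W - 4  [with W=4]  = 0
E = 2*Z - 3*A - 2  [with Z=0, A=-6]  = 16

16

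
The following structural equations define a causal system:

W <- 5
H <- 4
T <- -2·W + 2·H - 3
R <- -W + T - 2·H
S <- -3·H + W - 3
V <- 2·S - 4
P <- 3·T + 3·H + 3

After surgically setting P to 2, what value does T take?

-5

Intervening sets P = 2 and removes its equation (P <- 3·T + 3·H + 3).
T is not downstream of the intervention, so its value is determined by the original equations.
T = -2·W + 2·H - 3  [with W=5, H=4]  = -5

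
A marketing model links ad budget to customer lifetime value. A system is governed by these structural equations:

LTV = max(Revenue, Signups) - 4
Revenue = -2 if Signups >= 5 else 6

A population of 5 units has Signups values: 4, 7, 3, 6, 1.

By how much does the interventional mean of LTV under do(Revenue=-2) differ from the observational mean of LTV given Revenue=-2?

The intervention sets Revenue=-2 in all 5 units regardless of Signups. Recomputing LTV per unit gives 0, 3, -1, 2, -3; average 0.2.
E[LTV|Revenue=-2] averages over only the 2 units with Revenue=-2 (Signups = 7, 6): LTV = 3, 2, mean 2.5.
Difference = 0.2 − 2.5 = -2.3.

-2.3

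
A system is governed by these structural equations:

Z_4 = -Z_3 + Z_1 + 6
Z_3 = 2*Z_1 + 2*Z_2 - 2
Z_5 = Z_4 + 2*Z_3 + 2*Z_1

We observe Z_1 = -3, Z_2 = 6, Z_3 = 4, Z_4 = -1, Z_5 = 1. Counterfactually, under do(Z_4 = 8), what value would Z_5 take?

10

Intervening sets Z_4 = 8 and removes its equation (Z_4 = -Z_3 + Z_1 + 6).
Z_3 = 2*Z_1 + 2*Z_2 - 2  [with Z_1=-3, Z_2=6]  = 4
Z_5 = Z_4 + 2*Z_3 + 2*Z_1  [with Z_4=8, Z_3=4, Z_1=-3]  = 10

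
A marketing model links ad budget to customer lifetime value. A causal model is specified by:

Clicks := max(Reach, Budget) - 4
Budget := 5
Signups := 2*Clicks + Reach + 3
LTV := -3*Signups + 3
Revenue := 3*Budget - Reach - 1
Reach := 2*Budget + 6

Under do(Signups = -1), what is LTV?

Under do(Signups=-1), the mechanism Signups := 2*Clicks + Reach + 3 is discarded; Signups is fixed at -1.
LTV = -3*Signups + 3  [with Signups=-1]  = 6

6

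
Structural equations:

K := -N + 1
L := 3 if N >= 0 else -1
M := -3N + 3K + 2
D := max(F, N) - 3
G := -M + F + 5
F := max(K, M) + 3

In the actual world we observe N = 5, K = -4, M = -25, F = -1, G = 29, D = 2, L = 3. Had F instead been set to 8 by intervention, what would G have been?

Intervening sets F = 8 and removes its equation (F := max(K, M) + 3).
K = -N + 1  [with N=5]  = -4
M = -3N + 3K + 2  [with N=5, K=-4]  = -25
G = -M + F + 5  [with M=-25, F=8]  = 38

38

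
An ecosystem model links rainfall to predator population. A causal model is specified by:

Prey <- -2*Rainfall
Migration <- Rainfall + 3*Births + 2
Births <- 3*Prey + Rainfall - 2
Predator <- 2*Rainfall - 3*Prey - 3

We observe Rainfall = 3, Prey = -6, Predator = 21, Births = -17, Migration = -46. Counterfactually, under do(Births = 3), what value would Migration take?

14

Intervening sets Births = 3 and removes its equation (Births <- 3*Prey + Rainfall - 2).
Migration = Rainfall + 3*Births + 2  [with Rainfall=3, Births=3]  = 14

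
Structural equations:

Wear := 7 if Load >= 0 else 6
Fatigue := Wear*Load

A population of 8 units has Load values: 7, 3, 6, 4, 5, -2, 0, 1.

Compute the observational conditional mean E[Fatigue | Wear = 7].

Observing Wear=7 restricts to units where Wear's equation naturally yields 7: Load ∈ {7, 3, 6, 4, 5, 0, 1}. In that subpopulation Fatigue = 49, 21, 42, 28, 35, 0, 7, mean 26.

26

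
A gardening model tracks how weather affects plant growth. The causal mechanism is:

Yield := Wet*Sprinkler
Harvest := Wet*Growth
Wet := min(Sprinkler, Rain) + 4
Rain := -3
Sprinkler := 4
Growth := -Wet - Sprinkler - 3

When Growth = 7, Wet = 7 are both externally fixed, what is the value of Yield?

The joint intervention fixes Growth = 7, Wet = 7, removing each variable's own equation.
Yield = Wet*Sprinkler  [with Wet=7, Sprinkler=4]  = 28

28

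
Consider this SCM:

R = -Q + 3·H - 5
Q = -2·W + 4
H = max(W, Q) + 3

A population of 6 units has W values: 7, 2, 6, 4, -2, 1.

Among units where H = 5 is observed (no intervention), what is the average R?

9

Observing H=5 restricts to units where H's equation naturally yields 5: W ∈ {2, 1}. In that subpopulation R = 10, 8, mean 9.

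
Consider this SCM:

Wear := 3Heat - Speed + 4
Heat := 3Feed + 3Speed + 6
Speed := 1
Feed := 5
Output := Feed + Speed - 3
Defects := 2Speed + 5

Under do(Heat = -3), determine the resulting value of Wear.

The intervention breaks the incoming arrows to Heat: Heat := 3Feed + 3Speed + 6 no longer applies, and Heat = -3.
Wear = 3Heat - Speed + 4  [with Heat=-3, Speed=1]  = -6

-6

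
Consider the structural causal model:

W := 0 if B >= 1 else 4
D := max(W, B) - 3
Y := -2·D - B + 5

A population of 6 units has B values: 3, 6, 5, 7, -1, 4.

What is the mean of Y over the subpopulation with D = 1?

1.5

E[Y|D=1] averages over only the 2 units with D=1 (B = -1, 4): Y = 4, -1, mean 1.5.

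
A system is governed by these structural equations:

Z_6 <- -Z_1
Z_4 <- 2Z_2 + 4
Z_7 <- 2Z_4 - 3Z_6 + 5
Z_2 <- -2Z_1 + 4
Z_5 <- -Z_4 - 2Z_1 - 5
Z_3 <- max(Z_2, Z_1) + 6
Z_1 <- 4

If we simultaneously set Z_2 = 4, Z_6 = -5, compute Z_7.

44

Setting Z_2 = 4, Z_6 = -5 by intervention discards those variables' equations.
Z_4 = 2Z_2 + 4  [with Z_2=4]  = 12
Z_7 = 2Z_4 - 3Z_6 + 5  [with Z_4=12, Z_6=-5]  = 44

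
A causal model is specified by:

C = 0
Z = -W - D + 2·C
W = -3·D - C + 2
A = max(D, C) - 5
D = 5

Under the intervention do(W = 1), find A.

0

The intervention breaks the incoming arrows to W: W = -3·D - C + 2 no longer applies, and W = 1.
A is not downstream of the intervention, so its value is determined by the original equations.
A = max(D, C) - 5  [with D=5, C=0]  = 0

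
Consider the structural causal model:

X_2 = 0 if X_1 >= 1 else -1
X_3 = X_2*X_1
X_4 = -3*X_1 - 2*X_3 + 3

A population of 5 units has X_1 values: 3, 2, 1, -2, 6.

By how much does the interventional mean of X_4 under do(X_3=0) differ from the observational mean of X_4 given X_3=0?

3

do(X_3=0) breaks X_3's dependence on X_1. With X_3=0 fixed, X_4 across the units is -6, -3, 0, 9, -15, mean -3.
E[X_4|X_3=0] averages over only the 4 units with X_3=0 (X_1 = 3, 2, 1, 6): X_4 = -6, -3, 0, -15, mean -6.
Difference = -3 − (-6) = 3.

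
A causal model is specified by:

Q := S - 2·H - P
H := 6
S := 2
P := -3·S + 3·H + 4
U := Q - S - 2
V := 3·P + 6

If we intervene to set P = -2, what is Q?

-8

The intervention breaks the incoming arrows to P: P := -3·S + 3·H + 4 no longer applies, and P = -2.
Q = S - 2·H - P  [with S=2, H=6, P=-2]  = -8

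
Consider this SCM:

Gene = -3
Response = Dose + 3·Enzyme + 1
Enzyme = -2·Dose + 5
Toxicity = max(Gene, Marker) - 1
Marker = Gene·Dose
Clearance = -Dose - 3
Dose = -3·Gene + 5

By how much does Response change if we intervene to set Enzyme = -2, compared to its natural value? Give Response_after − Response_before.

do(Enzyme=-2) replaces the equation Enzyme = -2·Dose + 5 with the constant Enzyme = -2.
Dose = -3·Gene + 5  [with Gene=-3]  = 14
Response = Dose + 3·Enzyme + 1  [with Dose=14, Enzyme=-2]  = 9
Without intervention: Dose = -3·Gene + 5  [with Gene=-3]  = 14; Enzyme = -2·Dose + 5  [with Dose=14]  = -23; Response = Dose + 3·Enzyme + 1  [with Dose=14, Enzyme=-23]  = -54.
Change = 9 − (-54) = 63.

63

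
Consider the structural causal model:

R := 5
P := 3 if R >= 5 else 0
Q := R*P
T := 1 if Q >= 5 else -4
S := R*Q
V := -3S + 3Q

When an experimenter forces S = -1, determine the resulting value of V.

48

The intervention breaks the incoming arrows to S: S := R*Q no longer applies, and S = -1.
P = 3 if R >= 5 else 0  [with R=5]  = 3
Q = R*P  [with R=5, P=3]  = 15
V = -3S + 3Q  [with S=-1, Q=15]  = 48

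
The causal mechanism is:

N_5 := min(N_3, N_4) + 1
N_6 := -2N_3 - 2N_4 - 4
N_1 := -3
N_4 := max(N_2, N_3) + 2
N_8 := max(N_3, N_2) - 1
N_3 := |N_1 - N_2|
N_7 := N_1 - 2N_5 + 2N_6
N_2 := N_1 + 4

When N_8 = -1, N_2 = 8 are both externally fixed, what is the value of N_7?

The joint intervention fixes N_8 = -1, N_2 = 8, removing each variable's own equation.
N_3 = |N_1 - N_2|  [with N_1=-3, N_2=8]  = 11
N_4 = max(N_2, N_3) + 2  [with N_2=8, N_3=11]  = 13
N_5 = min(N_3, N_4) + 1  [with N_3=11, N_4=13]  = 12
N_6 = -2N_3 - 2N_4 - 4  [with N_3=11, N_4=13]  = -52
N_7 = N_1 - 2N_5 + 2N_6  [with N_1=-3, N_5=12, N_6=-52]  = -131

-131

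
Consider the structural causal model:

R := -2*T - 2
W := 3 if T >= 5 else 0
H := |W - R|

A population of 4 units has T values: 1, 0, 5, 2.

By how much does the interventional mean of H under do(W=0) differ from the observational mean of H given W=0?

The intervention sets W=0 in all 4 units regardless of T. Recomputing H per unit gives 4, 2, 12, 6; average 6.
E[H|W=0] averages over only the 3 units with W=0 (T = 1, 0, 2): H = 4, 2, 6, mean 4.
Difference = 6 − 4 = 2.

2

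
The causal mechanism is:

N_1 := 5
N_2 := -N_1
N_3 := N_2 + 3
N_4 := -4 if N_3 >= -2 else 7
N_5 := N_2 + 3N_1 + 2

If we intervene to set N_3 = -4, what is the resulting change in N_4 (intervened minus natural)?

The intervention breaks the incoming arrows to N_3: N_3 := N_2 + 3 no longer applies, and N_3 = -4.
N_4 = -4 if N_3 >= -2 else 7  [with N_3=-4]  = 7
Without intervention: N_2 = -N_1  [with N_1=5]  = -5; N_3 = N_2 + 3  [with N_2=-5]  = -2; N_4 = -4 if N_3 >= -2 else 7  [with N_3=-2]  = -4.
Change = 7 − (-4) = 11.

11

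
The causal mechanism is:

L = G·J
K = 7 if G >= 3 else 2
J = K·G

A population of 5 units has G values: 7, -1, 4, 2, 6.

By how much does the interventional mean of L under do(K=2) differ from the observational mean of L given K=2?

37.4

The intervention sets K=2 in all 5 units regardless of G. Recomputing L per unit gives 98, 2, 32, 8, 72; average 42.4.
Conditioning on K=2 selects the 2 unit(s) with G ∈ {-1, 2}. Their L values: 2, 8. Mean = 5.
Difference = 42.4 − 5 = 37.4.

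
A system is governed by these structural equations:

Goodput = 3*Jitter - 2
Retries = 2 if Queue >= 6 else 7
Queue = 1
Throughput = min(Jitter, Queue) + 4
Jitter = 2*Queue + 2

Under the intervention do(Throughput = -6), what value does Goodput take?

Intervening sets Throughput = -6 and removes its equation (Throughput = min(Jitter, Queue) + 4).
No directed path runs from Throughput to Goodput, so Goodput keeps its natural value.
Jitter = 2*Queue + 2  [with Queue=1]  = 4
Goodput = 3*Jitter - 2  [with Jitter=4]  = 10

10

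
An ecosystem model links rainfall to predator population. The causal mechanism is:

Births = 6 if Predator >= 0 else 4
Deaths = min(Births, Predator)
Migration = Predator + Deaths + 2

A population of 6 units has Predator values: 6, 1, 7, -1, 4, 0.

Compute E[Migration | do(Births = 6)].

The intervention sets Births=6 in all 6 units regardless of Predator. Recomputing Migration per unit gives 14, 4, 15, 0, 10, 2; average 7.5.

7.5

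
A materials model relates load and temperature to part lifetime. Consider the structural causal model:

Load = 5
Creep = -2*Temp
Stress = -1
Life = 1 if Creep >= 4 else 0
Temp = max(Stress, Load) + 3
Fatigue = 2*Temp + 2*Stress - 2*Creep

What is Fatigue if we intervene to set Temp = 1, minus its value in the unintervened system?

do(Temp=1) replaces the equation Temp = max(Stress, Load) + 3 with the constant Temp = 1.
Creep = -2*Temp  [with Temp=1]  = -2
Fatigue = 2*Temp + 2*Stress - 2*Creep  [with Temp=1, Stress=-1, Creep=-2]  = 4
Without intervention: Temp = max(Stress, Load) + 3  [with Stress=-1, Load=5]  = 8; Creep = -2*Temp  [with Temp=8]  = -16; Fatigue = 2*Temp + 2*Stress - 2*Creep  [with Temp=8, Stress=-1, Creep=-16]  = 46.
Change = 4 − 46 = -42.

-42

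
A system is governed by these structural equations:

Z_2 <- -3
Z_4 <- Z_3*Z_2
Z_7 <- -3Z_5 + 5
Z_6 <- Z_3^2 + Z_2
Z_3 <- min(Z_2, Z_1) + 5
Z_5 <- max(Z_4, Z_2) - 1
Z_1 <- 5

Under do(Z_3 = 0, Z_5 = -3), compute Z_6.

Setting Z_3 = 0, Z_5 = -3 by intervention discards those variables' equations.
Z_6 = Z_3^2 + Z_2  [with Z_3=0, Z_2=-3]  = -3

-3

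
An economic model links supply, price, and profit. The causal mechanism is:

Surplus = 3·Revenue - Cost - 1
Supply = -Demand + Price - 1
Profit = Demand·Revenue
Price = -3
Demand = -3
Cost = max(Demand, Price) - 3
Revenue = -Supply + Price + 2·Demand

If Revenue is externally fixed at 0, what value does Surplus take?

5

Under do(Revenue=0), the mechanism Revenue = -Supply + Price + 2·Demand is discarded; Revenue is fixed at 0.
Cost = max(Demand, Price) - 3  [with Demand=-3, Price=-3]  = -6
Surplus = 3·Revenue - Cost - 1  [with Revenue=0, Cost=-6]  = 5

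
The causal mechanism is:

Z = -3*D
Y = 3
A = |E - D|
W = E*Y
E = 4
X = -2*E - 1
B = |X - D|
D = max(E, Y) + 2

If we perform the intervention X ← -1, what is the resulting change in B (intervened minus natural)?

-8

Intervening sets X = -1 and removes its equation (X = -2*E - 1).
D = max(E, Y) + 2  [with E=4, Y=3]  = 6
B = |X - D|  [with X=-1, D=6]  = 7
Without intervention: D = max(E, Y) + 2  [with E=4, Y=3]  = 6; X = -2*E - 1  [with E=4]  = -9; B = |X - D|  [with X=-9, D=6]  = 15.
Change = 7 − 15 = -8.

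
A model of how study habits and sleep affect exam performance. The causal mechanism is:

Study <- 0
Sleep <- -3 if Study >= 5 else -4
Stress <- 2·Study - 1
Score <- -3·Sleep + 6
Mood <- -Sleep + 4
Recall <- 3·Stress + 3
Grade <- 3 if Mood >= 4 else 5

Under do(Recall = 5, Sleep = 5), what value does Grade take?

Setting Recall = 5, Sleep = 5 by intervention discards those variables' equations.
Mood = -Sleep + 4  [with Sleep=5]  = -1
Grade = 3 if Mood >= 4 else 5  [with Mood=-1]  = 5

5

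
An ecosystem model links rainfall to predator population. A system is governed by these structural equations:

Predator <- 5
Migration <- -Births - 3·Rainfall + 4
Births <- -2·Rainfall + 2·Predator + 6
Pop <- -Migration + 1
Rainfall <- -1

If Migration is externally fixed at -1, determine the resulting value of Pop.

2

Intervening sets Migration = -1 and removes its equation (Migration <- -Births - 3·Rainfall + 4).
Pop = -Migration + 1  [with Migration=-1]  = 2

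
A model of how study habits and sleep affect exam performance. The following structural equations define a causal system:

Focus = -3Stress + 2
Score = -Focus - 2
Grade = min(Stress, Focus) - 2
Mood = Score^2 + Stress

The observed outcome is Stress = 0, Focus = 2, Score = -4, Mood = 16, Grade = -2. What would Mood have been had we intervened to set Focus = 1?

Under do(Focus=1), the mechanism Focus = -3Stress + 2 is discarded; Focus is fixed at 1.
Score = -Focus - 2  [with Focus=1]  = -3
Mood = Score^2 + Stress  [with Score=-3, Stress=0]  = 9

9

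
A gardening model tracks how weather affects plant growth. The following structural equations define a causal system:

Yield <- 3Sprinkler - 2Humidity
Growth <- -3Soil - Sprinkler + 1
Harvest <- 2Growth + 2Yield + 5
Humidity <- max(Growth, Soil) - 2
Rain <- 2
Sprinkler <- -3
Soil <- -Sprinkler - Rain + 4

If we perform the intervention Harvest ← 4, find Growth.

-11

Under do(Harvest=4), the mechanism Harvest <- 2Growth + 2Yield + 5 is discarded; Harvest is fixed at 4.
Since Growth is not a descendant of the intervened variable, it is unaffected.
Soil = -Sprinkler - Rain + 4  [with Sprinkler=-3, Rain=2]  = 5
Growth = -3Soil - Sprinkler + 1  [with Soil=5, Sprinkler=-3]  = -11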